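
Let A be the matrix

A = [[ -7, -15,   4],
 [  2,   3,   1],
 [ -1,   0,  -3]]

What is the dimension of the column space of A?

2

Row reduce to echelon form.
R2 ← R2 + (2/7)·R1: [0, -9/7, 15/7]
R3 ← R3 − (1/7)·R1: [0, 15/7, -25/7]
R3 ← R3 + (5/3)·R2: [0, 0, 0]
Echelon form has 2 nonzero rows, so rank(A) = 2.
The column space has dimension equal to the rank: 2.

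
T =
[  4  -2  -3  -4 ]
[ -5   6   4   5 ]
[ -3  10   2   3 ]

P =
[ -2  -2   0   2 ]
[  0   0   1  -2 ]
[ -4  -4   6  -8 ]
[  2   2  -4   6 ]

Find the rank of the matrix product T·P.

First compute TP:
[[ -4,  -4,  -4,  12],
 [  4,   4,  10, -24],
 [  4,   4,  10, -24]]
Now row reduce the product.
R2 ← R2 + R1: [0, 0, 6, -12]
R3 ← R3 + R1: [0, 0, 6, -12]
R3 ← R3 − R2: [0, 0, 0, 0]
2 nonzero rows, so rank(TP) = 2.

2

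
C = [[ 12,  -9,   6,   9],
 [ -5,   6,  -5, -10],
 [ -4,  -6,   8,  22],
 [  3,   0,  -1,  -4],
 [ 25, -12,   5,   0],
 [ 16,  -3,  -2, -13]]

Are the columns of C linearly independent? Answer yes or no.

no

Row reduce C to echelon form.
R2 ← R2 + (5/12)·R1: [0, 9/4, -5/2, -25/4]
R3 ← R3 + (1/3)·R1: [0, -9, 10, 25]
R4 ← R4 − (1/4)·R1: [0, 9/4, -5/2, -25/4]
R5 ← R5 − (25/12)·R1: [0, 27/4, -15/2, -75/4]
R6 ← R6 − (4/3)·R1: [0, 9, -10, -25]
R3 ← R3 + (4)·R2: [0, 0, 0, 0]
R4 ← R4 − R2: [0, 0, 0, 0]
R5 ← R5 − (3)·R2: [0, 0, 0, 0]
R6 ← R6 − (4)·R2: [0, 0, 0, 0]
2 pivots among 4 columns.
Only 2 < 4 pivot columns, so the columns are linearly dependent.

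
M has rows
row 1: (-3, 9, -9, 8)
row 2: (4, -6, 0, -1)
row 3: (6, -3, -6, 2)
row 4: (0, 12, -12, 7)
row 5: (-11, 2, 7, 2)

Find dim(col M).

Row reduce to echelon form.
R2 ← R2 + (4/3)·R1: [0, 6, -12, 29/3]
R3 ← R3 + (2)·R1: [0, 15, -24, 18]
R5 ← R5 − (11/3)·R1: [0, -31, 40, -82/3]
R3 ← R3 − (5/2)·R2: [0, 0, 6, -37/6]
R4 ← R4 − (2)·R2: [0, 0, 12, -37/3]
R5 ← R5 + (31/6)·R2: [0, 0, -22, 407/18]
R4 ← R4 − (2)·R3: [0, 0, 0, 0]
R5 ← R5 + (11/3)·R3: [0, 0, 0, 0]
Echelon form has 3 nonzero rows, so rank(M) = 3.
The column space has dimension equal to the rank: 3.

3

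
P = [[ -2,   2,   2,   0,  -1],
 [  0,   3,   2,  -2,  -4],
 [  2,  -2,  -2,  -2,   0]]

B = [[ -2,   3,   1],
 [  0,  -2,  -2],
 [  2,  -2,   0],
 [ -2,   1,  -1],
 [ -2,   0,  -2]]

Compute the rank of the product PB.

2

First compute PB:
[[ 10, -14,  -4],
 [ 16, -12,   4],
 [ -4,  12,   8]]
Now row reduce the product.
R2 ← R2 − (8/5)·R1: [0, 52/5, 52/5]
R3 ← R3 + (2/5)·R1: [0, 32/5, 32/5]
R3 ← R3 − (8/13)·R2: [0, 0, 0]
2 nonzero rows, so rank(PB) = 2.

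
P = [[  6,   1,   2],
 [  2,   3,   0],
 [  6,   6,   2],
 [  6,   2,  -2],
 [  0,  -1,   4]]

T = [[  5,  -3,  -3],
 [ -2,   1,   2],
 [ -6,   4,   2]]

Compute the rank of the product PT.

First compute PT:
[[ 16,  -9, -12],
 [  4,  -3,   0],
 [  6,  -4,  -2],
 [ 38, -24, -18],
 [-22,  15,   6]]
Now row reduce the product.
R2 ← R2 − (1/4)·R1: [0, -3/4, 3]
R3 ← R3 − (3/8)·R1: [0, -5/8, 5/2]
R4 ← R4 − (19/8)·R1: [0, -21/8, 21/2]
R5 ← R5 + (11/8)·R1: [0, 21/8, -21/2]
R3 ← R3 − (5/6)·R2: [0, 0, 0]
R4 ← R4 − (7/2)·R2: [0, 0, 0]
R5 ← R5 + (7/2)·R2: [0, 0, 0]
2 nonzero rows, so rank(PT) = 2.

2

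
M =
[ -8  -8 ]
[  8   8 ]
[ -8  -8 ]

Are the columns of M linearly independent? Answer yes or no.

no

Row reduce M to echelon form.
R2 ← R2 + R1: [0, 0]
R3 ← R3 − R1: [0, 0]
1 pivot among 2 columns.
Only 1 < 2 pivot columns, so the columns are linearly dependent.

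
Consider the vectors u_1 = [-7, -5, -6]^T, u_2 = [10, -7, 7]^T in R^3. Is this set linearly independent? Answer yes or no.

Form the matrix with these vectors as rows and row reduce.
R2 ← R2 + (10/7)·R1: [0, -99/7, -11/7]
2 nonzero rows, so the 2 vectors span a space of dimension 2.
Since 2 = 2, the vectors are linearly independent.

yes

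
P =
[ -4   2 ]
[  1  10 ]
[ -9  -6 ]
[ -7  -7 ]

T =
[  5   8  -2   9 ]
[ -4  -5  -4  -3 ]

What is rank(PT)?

First compute PT:
[[-28, -42,   0, -42],
 [-35, -42, -42, -21],
 [-21, -42,  42, -63],
 [ -7, -21,  42, -42]]
Now row reduce the product.
R2 ← R2 − (5/4)·R1: [0, 21/2, -42, 63/2]
R3 ← R3 − (3/4)·R1: [0, -21/2, 42, -63/2]
R4 ← R4 − (1/4)·R1: [0, -21/2, 42, -63/2]
R3 ← R3 + R2: [0, 0, 0, 0]
R4 ← R4 + R2: [0, 0, 0, 0]
2 nonzero rows, so rank(PT) = 2.

2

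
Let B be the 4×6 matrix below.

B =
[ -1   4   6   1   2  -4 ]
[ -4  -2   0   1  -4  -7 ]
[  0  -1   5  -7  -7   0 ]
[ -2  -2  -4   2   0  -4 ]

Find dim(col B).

4

Row reduce to echelon form.
R2 ← R2 − (4)·R1: [0, -18, -24, -3, -12, 9]
R4 ← R4 − (2)·R1: [0, -10, -16, 0, -4, 4]
R3 ← R3 − (1/18)·R2: [0, 0, 19/3, -41/6, -19/3, -1/2]
R4 ← R4 − (5/9)·R2: [0, 0, -8/3, 5/3, 8/3, -1]
R4 ← R4 + (8/19)·R3: [0, 0, 0, -23/19, 0, -23/19]
Echelon form has 4 nonzero rows, so rank(B) = 4.
The column space has dimension equal to the rank: 4.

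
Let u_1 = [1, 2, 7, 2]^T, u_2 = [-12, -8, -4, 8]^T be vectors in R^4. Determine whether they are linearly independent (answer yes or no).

yes

Form the matrix with these vectors as rows and row reduce.
R2 ← R2 + (12)·R1: [0, 16, 80, 32]
2 nonzero rows, so the 2 vectors span a space of dimension 2.
Since 2 = 2, the vectors are linearly independent.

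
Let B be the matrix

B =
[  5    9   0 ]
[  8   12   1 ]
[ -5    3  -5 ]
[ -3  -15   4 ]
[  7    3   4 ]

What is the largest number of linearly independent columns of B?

2

Row reduce to echelon form.
R2 ← R2 − (8/5)·R1: [0, -12/5, 1]
R3 ← R3 + R1: [0, 12, -5]
R4 ← R4 + (3/5)·R1: [0, -48/5, 4]
R5 ← R5 − (7/5)·R1: [0, -48/5, 4]
R3 ← R3 + (5)·R2: [0, 0, 0]
R4 ← R4 − (4)·R2: [0, 0, 0]
R5 ← R5 − (4)·R2: [0, 0, 0]
Echelon form has 2 nonzero rows, so rank(B) = 2.
The rank gives the maximum number of linearly independent columns: 2.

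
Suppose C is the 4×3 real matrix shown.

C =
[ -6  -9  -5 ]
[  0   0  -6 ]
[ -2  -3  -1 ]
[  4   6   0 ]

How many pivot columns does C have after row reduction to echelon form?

2

Row reduce to echelon form.
R3 ← R3 − (1/3)·R1: [0, 0, 2/3]
R4 ← R4 + (2/3)·R1: [0, 0, -10/3]
R3 ← R3 + (1/9)·R2: [0, 0, 0]
R4 ← R4 − (5/9)·R2: [0, 0, 0]
Echelon form has 2 nonzero rows, so rank(C) = 2.
Each nonzero row contributes one pivot column: 2 pivot columns.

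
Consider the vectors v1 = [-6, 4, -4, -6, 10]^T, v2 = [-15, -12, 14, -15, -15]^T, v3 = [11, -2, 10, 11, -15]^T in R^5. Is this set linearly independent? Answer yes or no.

yes

Form the matrix with these vectors as rows and row reduce.
R2 ← R2 − (5/2)·R1: [0, -22, 24, 0, -40]
R3 ← R3 + (11/6)·R1: [0, 16/3, 8/3, 0, 10/3]
R3 ← R3 + (8/33)·R2: [0, 0, 280/33, 0, -70/11]
3 nonzero rows, so the 3 vectors span a space of dimension 3.
Since 3 = 3, the vectors are linearly independent.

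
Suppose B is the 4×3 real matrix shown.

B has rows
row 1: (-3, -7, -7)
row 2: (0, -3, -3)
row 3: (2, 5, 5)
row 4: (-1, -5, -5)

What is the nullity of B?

1

Row reduce to echelon form.
R3 ← R3 + (2/3)·R1: [0, 1/3, 1/3]
R4 ← R4 − (1/3)·R1: [0, -8/3, -8/3]
R3 ← R3 + (1/9)·R2: [0, 0, 0]
R4 ← R4 − (8/9)·R2: [0, 0, 0]
2 nonzero rows, so rank(B) = 2.
B has 3 columns; by rank–nullity, nullity = 3 − 2 = 1.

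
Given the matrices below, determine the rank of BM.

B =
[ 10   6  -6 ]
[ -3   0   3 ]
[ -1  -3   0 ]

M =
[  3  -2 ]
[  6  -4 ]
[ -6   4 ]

1

First compute BM:
[[102, -68],
 [-27,  18],
 [-21,  14]]
Now row reduce the product.
R2 ← R2 + (9/34)·R1: [0, 0]
R3 ← R3 + (7/34)·R1: [0, 0]
1 nonzero row, so rank(BM) = 1.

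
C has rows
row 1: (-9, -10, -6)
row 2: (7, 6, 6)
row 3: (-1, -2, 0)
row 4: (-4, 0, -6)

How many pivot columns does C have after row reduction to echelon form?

2

Row reduce to echelon form.
R2 ← R2 + (7/9)·R1: [0, -16/9, 4/3]
R3 ← R3 − (1/9)·R1: [0, -8/9, 2/3]
R4 ← R4 − (4/9)·R1: [0, 40/9, -10/3]
R3 ← R3 − (1/2)·R2: [0, 0, 0]
R4 ← R4 + (5/2)·R2: [0, 0, 0]
Echelon form has 2 nonzero rows, so rank(C) = 2.
Each nonzero row contributes one pivot column: 2 pivot columns.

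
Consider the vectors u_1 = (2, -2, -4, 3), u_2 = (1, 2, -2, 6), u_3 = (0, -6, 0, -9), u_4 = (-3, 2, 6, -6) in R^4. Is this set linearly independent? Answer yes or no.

no

Form the matrix with these vectors as rows and row reduce.
R2 ← R2 − (1/2)·R1: [0, 3, 0, 9/2]
R4 ← R4 + (3/2)·R1: [0, -1, 0, -3/2]
R3 ← R3 + (2)·R2: [0, 0, 0, 0]
R4 ← R4 + (1/3)·R2: [0, 0, 0, 0]
2 nonzero rows, so the 4 vectors span a space of dimension 2.
Since 2 < 4, the vectors are linearly dependent.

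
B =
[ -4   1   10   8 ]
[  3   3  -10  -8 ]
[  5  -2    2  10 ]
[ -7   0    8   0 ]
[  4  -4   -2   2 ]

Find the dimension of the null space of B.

Row reduce to echelon form.
R2 ← R2 + (3/4)·R1: [0, 15/4, -5/2, -2]
R3 ← R3 + (5/4)·R1: [0, -3/4, 29/2, 20]
R4 ← R4 − (7/4)·R1: [0, -7/4, -19/2, -14]
R5 ← R5 + R1: [0, -3, 8, 10]
R3 ← R3 + (1/5)·R2: [0, 0, 14, 98/5]
R4 ← R4 + (7/15)·R2: [0, 0, -32/3, -224/15]
R5 ← R5 + (4/5)·R2: [0, 0, 6, 42/5]
R4 ← R4 + (16/21)·R3: [0, 0, 0, 0]
R5 ← R5 − (3/7)·R3: [0, 0, 0, 0]
3 nonzero rows, so rank(B) = 3.
B has 4 columns; by rank–nullity, nullity = 4 − 3 = 1.

1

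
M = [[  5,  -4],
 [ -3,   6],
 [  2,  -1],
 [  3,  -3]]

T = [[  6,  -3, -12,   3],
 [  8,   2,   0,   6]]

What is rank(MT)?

2

First compute MT:
[[ -2, -23, -60,  -9],
 [ 30,  21,  36,  27],
 [  4,  -8, -24,   0],
 [ -6, -15, -36,  -9]]
Now row reduce the product.
R2 ← R2 + (15)·R1: [0, -324, -864, -108]
R3 ← R3 + (2)·R1: [0, -54, -144, -18]
R4 ← R4 − (3)·R1: [0, 54, 144, 18]
R3 ← R3 − (1/6)·R2: [0, 0, 0, 0]
R4 ← R4 + (1/6)·R2: [0, 0, 0, 0]
2 nonzero rows, so rank(MT) = 2.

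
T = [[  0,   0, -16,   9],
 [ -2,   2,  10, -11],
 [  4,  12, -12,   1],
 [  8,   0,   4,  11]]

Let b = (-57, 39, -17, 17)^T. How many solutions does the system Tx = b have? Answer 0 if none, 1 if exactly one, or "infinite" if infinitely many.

Row reduce the augmented matrix [T | b].
Swap R1 ↔ R2
R3 ← R3 + (2)·R1: [0, 16, 8, -21, 61]
R4 ← R4 + (4)·R1: [0, 8, 44, -33, 173]
Swap R2 ↔ R3
R4 ← R4 − (1/2)·R2: [0, 0, 40, -45/2, 285/2]
R4 ← R4 + (5/2)·R3: [0, 0, 0, 0, 0]
The echelon form has 3 nonzero rows, and every pivot lies in the first 4 columns, so rank(T) = rank([T|b]) = 3.
The system is consistent.
rank = 3 < 4 unknowns, so there are infinitely many solutions.

infinite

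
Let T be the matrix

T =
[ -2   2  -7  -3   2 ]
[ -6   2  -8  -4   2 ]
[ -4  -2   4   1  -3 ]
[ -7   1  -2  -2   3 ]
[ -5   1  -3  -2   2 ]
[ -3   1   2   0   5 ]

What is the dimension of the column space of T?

3

Row reduce to echelon form.
R2 ← R2 − (3)·R1: [0, -4, 13, 5, -4]
R3 ← R3 − (2)·R1: [0, -6, 18, 7, -7]
R4 ← R4 − (7/2)·R1: [0, -6, 45/2, 17/2, -4]
R5 ← R5 − (5/2)·R1: [0, -4, 29/2, 11/2, -3]
R6 ← R6 − (3/2)·R1: [0, -2, 25/2, 9/2, 2]
R3 ← R3 − (3/2)·R2: [0, 0, -3/2, -1/2, -1]
R4 ← R4 − (3/2)·R2: [0, 0, 3, 1, 2]
R5 ← R5 − R2: [0, 0, 3/2, 1/2, 1]
R6 ← R6 − (1/2)·R2: [0, 0, 6, 2, 4]
R4 ← R4 + (2)·R3: [0, 0, 0, 0, 0]
R5 ← R5 + R3: [0, 0, 0, 0, 0]
R6 ← R6 + (4)·R3: [0, 0, 0, 0, 0]
Echelon form has 3 nonzero rows, so rank(T) = 3.
The column space has dimension equal to the rank: 3.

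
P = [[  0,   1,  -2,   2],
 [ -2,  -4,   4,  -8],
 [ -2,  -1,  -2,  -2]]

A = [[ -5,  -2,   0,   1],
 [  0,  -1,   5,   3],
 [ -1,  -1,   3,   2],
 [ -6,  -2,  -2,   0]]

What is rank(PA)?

2

First compute PA:
[[-10,  -3,  -5,  -1],
 [ 54,  20,   8,  -6],
 [ 24,  11,  -7,  -9]]
Now row reduce the product.
R2 ← R2 + (27/5)·R1: [0, 19/5, -19, -57/5]
R3 ← R3 + (12/5)·R1: [0, 19/5, -19, -57/5]
R3 ← R3 − R2: [0, 0, 0, 0]
2 nonzero rows, so rank(PA) = 2.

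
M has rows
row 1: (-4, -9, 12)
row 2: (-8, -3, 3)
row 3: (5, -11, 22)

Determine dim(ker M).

0

Row reduce to echelon form.
R2 ← R2 − (2)·R1: [0, 15, -21]
R3 ← R3 + (5/4)·R1: [0, -89/4, 37]
R3 ← R3 + (89/60)·R2: [0, 0, 117/20]
3 nonzero rows, so rank(M) = 3.
M has 3 columns; by rank–nullity, nullity = 3 − 3 = 0.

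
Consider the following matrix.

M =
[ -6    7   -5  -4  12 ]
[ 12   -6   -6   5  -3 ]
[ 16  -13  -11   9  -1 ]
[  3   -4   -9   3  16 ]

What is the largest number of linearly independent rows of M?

Row reduce to echelon form.
R2 ← R2 + (2)·R1: [0, 8, -16, -3, 21]
R3 ← R3 + (8/3)·R1: [0, 17/3, -73/3, -5/3, 31]
R4 ← R4 + (1/2)·R1: [0, -1/2, -23/2, 1, 22]
R3 ← R3 − (17/24)·R2: [0, 0, -13, 11/24, 129/8]
R4 ← R4 + (1/16)·R2: [0, 0, -25/2, 13/16, 373/16]
R4 ← R4 − (25/26)·R3: [0, 0, 0, 29/78, 203/26]
Echelon form has 4 nonzero rows, so rank(M) = 4.
The rank gives the maximum number of linearly independent rows: 4.

4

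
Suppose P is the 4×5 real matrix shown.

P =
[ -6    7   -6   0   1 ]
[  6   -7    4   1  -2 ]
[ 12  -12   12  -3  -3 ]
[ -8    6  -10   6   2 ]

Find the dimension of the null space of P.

2

Row reduce to echelon form.
R2 ← R2 + R1: [0, 0, -2, 1, -1]
R3 ← R3 + (2)·R1: [0, 2, 0, -3, -1]
R4 ← R4 − (4/3)·R1: [0, -10/3, -2, 6, 2/3]
Swap R2 ↔ R3
R4 ← R4 + (5/3)·R2: [0, 0, -2, 1, -1]
R4 ← R4 − R3: [0, 0, 0, 0, 0]
3 nonzero rows, so rank(P) = 3.
P has 5 columns; by rank–nullity, nullity = 5 − 3 = 2.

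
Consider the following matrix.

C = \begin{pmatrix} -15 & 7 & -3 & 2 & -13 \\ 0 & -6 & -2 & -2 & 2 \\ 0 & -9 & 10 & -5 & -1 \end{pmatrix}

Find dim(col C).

3

Row reduce to echelon form.
R3 ← R3 − (3/2)·R2: [0, 0, 13, -2, -4]
Echelon form has 3 nonzero rows, so rank(C) = 3.
The column space has dimension equal to the rank: 3.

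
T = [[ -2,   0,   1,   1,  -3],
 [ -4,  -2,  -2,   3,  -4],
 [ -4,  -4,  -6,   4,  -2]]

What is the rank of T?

Row reduce to echelon form.
R2 ← R2 − (2)·R1: [0, -2, -4, 1, 2]
R3 ← R3 − (2)·R1: [0, -4, -8, 2, 4]
R3 ← R3 − (2)·R2: [0, 0, 0, 0, 0]
Echelon form has 2 nonzero rows, so rank(T) = 2.

2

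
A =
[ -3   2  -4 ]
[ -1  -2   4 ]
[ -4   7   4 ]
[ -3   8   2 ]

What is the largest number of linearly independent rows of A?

3

Row reduce to echelon form.
R2 ← R2 − (1/3)·R1: [0, -8/3, 16/3]
R3 ← R3 − (4/3)·R1: [0, 13/3, 28/3]
R4 ← R4 − R1: [0, 6, 6]
R3 ← R3 + (13/8)·R2: [0, 0, 18]
R4 ← R4 + (9/4)·R2: [0, 0, 18]
R4 ← R4 − R3: [0, 0, 0]
Echelon form has 3 nonzero rows, so rank(A) = 3.
The rank gives the maximum number of linearly independent rows: 3.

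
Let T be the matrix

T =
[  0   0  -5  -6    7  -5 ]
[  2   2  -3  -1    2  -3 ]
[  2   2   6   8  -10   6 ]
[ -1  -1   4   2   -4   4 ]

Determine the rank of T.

Row reduce to echelon form.
Swap R1 ↔ R2
R3 ← R3 − R1: [0, 0, 9, 9, -12, 9]
R4 ← R4 + (1/2)·R1: [0, 0, 5/2, 3/2, -3, 5/2]
R3 ← R3 + (9/5)·R2: [0, 0, 0, -9/5, 3/5, 0]
R4 ← R4 + (1/2)·R2: [0, 0, 0, -3/2, 1/2, 0]
R4 ← R4 − (5/6)·R3: [0, 0, 0, 0, 0, 0]
Echelon form has 3 nonzero rows, so rank(T) = 3.

3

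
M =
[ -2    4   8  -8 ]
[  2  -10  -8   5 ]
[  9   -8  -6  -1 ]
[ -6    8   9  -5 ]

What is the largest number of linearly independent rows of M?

Row reduce to echelon form.
R2 ← R2 + R1: [0, -6, 0, -3]
R3 ← R3 + (9/2)·R1: [0, 10, 30, -37]
R4 ← R4 − (3)·R1: [0, -4, -15, 19]
R3 ← R3 + (5/3)·R2: [0, 0, 30, -42]
R4 ← R4 − (2/3)·R2: [0, 0, -15, 21]
R4 ← R4 + (1/2)·R3: [0, 0, 0, 0]
Echelon form has 3 nonzero rows, so rank(M) = 3.
The rank gives the maximum number of linearly independent rows: 3.

3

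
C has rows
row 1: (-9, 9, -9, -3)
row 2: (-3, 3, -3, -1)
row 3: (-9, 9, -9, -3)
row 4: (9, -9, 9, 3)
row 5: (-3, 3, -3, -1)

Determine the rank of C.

1

Row reduce to echelon form.
R2 ← R2 − (1/3)·R1: [0, 0, 0, 0]
R3 ← R3 − R1: [0, 0, 0, 0]
R4 ← R4 + R1: [0, 0, 0, 0]
R5 ← R5 − (1/3)·R1: [0, 0, 0, 0]
Echelon form has 1 nonzero row, so rank(C) = 1.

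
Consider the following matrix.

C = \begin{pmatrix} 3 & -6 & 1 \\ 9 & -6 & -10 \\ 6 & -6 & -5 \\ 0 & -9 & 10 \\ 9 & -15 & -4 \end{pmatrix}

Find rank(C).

Row reduce to echelon form.
R2 ← R2 − (3)·R1: [0, 12, -13]
R3 ← R3 − (2)·R1: [0, 6, -7]
R5 ← R5 − (3)·R1: [0, 3, -7]
R3 ← R3 − (1/2)·R2: [0, 0, -1/2]
R4 ← R4 + (3/4)·R2: [0, 0, 1/4]
R5 ← R5 − (1/4)·R2: [0, 0, -15/4]
R4 ← R4 + (1/2)·R3: [0, 0, 0]
R5 ← R5 − (15/2)·R3: [0, 0, 0]
Echelon form has 3 nonzero rows, so rank(C) = 3.

3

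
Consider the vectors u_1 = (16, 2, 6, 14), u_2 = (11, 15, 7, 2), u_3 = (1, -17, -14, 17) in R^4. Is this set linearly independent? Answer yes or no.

Form the matrix with these vectors as rows and row reduce.
R2 ← R2 − (11/16)·R1: [0, 109/8, 23/8, -61/8]
R3 ← R3 − (1/16)·R1: [0, -137/8, -115/8, 129/8]
R3 ← R3 + (137/109)·R2: [0, 0, -1173/109, 713/109]
3 nonzero rows, so the 3 vectors span a space of dimension 3.
Since 3 = 3, the vectors are linearly independent.

yes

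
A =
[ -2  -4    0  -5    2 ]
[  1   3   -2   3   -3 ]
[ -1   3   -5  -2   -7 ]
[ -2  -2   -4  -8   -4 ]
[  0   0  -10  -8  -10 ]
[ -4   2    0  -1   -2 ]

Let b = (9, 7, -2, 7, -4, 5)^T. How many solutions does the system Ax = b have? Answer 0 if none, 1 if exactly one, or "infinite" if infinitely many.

Row reduce the augmented matrix [A | b].
R2 ← R2 + (1/2)·R1: [0, 1, -2, 1/2, -2, 23/2]
R3 ← R3 − (1/2)·R1: [0, 5, -5, 1/2, -8, -13/2]
R4 ← R4 − R1: [0, 2, -4, -3, -6, -2]
R6 ← R6 − (2)·R1: [0, 10, 0, 9, -6, -13]
R3 ← R3 − (5)·R2: [0, 0, 5, -2, 2, -64]
R4 ← R4 − (2)·R2: [0, 0, 0, -4, -2, -25]
R6 ← R6 − (10)·R2: [0, 0, 20, 4, 14, -128]
R5 ← R5 + (2)·R3: [0, 0, 0, -12, -6, -132]
R6 ← R6 − (4)·R3: [0, 0, 0, 12, 6, 128]
R5 ← R5 − (3)·R4: [0, 0, 0, 0, 0, -57]
R6 ← R6 + (3)·R4: [0, 0, 0, 0, 0, 53]
R6 ← R6 + (53/57)·R5: [0, 0, 0, 0, 0, 0]
The echelon form has 5 nonzero rows; the last pivot sits in the augmented column, so rank(A) = 4 but rank([A|b]) = 5.
Since the ranks differ, the system is inconsistent.
It has no solutions.

0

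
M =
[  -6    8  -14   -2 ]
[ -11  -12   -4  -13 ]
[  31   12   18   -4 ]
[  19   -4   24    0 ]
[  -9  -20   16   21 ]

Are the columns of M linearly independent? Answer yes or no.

yes

Row reduce M to echelon form.
R2 ← R2 − (11/6)·R1: [0, -80/3, 65/3, -28/3]
R3 ← R3 + (31/6)·R1: [0, 160/3, -163/3, -43/3]
R4 ← R4 + (19/6)·R1: [0, 64/3, -61/3, -19/3]
R5 ← R5 − (3/2)·R1: [0, -32, 37, 24]
R3 ← R3 + (2)·R2: [0, 0, -11, -33]
R4 ← R4 + (4/5)·R2: [0, 0, -3, -69/5]
R5 ← R5 − (6/5)·R2: [0, 0, 11, 176/5]
R4 ← R4 − (3/11)·R3: [0, 0, 0, -24/5]
R5 ← R5 + R3: [0, 0, 0, 11/5]
R5 ← R5 + (11/24)·R4: [0, 0, 0, 0]
4 pivots among 4 columns.
Every column is a pivot column, so the columns are linearly independent.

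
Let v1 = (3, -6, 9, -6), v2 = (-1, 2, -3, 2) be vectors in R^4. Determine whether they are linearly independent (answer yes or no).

Form the matrix with these vectors as rows and row reduce.
R2 ← R2 + (1/3)·R1: [0, 0, 0, 0]
1 nonzero row, so the 2 vectors span a space of dimension 1.
Since 1 < 2, the vectors are linearly dependent.

no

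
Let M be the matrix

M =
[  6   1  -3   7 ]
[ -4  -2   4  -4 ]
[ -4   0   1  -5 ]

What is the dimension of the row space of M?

2

Row reduce to echelon form.
R2 ← R2 + (2/3)·R1: [0, -4/3, 2, 2/3]
R3 ← R3 + (2/3)·R1: [0, 2/3, -1, -1/3]
R3 ← R3 + (1/2)·R2: [0, 0, 0, 0]
Echelon form has 2 nonzero rows, so rank(M) = 2.
The row space has dimension equal to the rank: 2.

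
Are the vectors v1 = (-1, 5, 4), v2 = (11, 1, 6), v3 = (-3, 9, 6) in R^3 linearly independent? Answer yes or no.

yes

Form the matrix with these vectors as rows and row reduce.
R2 ← R2 + (11)·R1: [0, 56, 50]
R3 ← R3 − (3)·R1: [0, -6, -6]
R3 ← R3 + (3/28)·R2: [0, 0, -9/14]
3 nonzero rows, so the 3 vectors span a space of dimension 3.
Since 3 = 3, the vectors are linearly independent.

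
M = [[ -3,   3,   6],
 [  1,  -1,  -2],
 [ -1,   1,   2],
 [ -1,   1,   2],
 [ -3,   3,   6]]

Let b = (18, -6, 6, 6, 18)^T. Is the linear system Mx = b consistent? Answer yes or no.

Row reduce the augmented matrix [M | b].
R2 ← R2 + (1/3)·R1: [0, 0, 0, 0]
R3 ← R3 − (1/3)·R1: [0, 0, 0, 0]
R4 ← R4 − (1/3)·R1: [0, 0, 0, 0]
R5 ← R5 − R1: [0, 0, 0, 0]
The echelon form has 1 nonzero rows, and every pivot lies in the first 3 columns, so rank(M) = rank([M|b]) = 1.
The system is consistent.

yes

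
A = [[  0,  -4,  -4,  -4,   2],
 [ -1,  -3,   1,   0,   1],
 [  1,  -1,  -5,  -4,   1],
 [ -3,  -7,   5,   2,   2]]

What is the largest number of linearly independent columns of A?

2

Row reduce to echelon form.
Swap R1 ↔ R2
R3 ← R3 + R1: [0, -4, -4, -4, 2]
R4 ← R4 − (3)·R1: [0, 2, 2, 2, -1]
R3 ← R3 − R2: [0, 0, 0, 0, 0]
R4 ← R4 + (1/2)·R2: [0, 0, 0, 0, 0]
Echelon form has 2 nonzero rows, so rank(A) = 2.
The rank gives the maximum number of linearly independent columns: 2.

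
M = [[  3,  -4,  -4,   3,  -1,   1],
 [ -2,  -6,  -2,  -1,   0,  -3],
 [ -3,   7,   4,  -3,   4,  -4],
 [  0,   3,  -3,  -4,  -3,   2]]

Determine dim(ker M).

2

Row reduce to echelon form.
R2 ← R2 + (2/3)·R1: [0, -26/3, -14/3, 1, -2/3, -7/3]
R3 ← R3 + R1: [0, 3, 0, 0, 3, -3]
R3 ← R3 + (9/26)·R2: [0, 0, -21/13, 9/26, 36/13, -99/26]
R4 ← R4 + (9/26)·R2: [0, 0, -60/13, -95/26, -42/13, 31/26]
R4 ← R4 − (20/7)·R3: [0, 0, 0, -65/14, -78/7, 169/14]
4 nonzero rows, so rank(M) = 4.
M has 6 columns; by rank–nullity, nullity = 6 − 4 = 2.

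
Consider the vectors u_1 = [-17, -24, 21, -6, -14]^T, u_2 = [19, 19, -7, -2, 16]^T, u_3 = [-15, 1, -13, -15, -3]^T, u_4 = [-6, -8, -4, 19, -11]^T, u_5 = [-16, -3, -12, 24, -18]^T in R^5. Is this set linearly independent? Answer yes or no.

Form the matrix with these vectors as rows and row reduce.
R2 ← R2 + (19/17)·R1: [0, -133/17, 280/17, -148/17, 6/17]
R3 ← R3 − (15/17)·R1: [0, 377/17, -536/17, -165/17, 159/17]
R4 ← R4 − (6/17)·R1: [0, 8/17, -194/17, 359/17, -103/17]
R5 ← R5 − (16/17)·R1: [0, 333/17, -540/17, 504/17, -82/17]
R3 ← R3 + (377/133)·R2: [0, 0, 288/19, -4573/133, 1377/133]
R4 ← R4 + (8/133)·R2: [0, 0, -198/19, 2739/133, -803/133]
R5 ← R5 + (333/133)·R2: [0, 0, 180/19, 1044/133, -524/133]
R4 ← R4 + (11/16)·R3: [0, 0, 0, -341/112, 121/112]
R5 ← R5 − (5/8)·R3: [0, 0, 0, 1643/56, -583/56]
R5 ← R5 + (106/11)·R4: [0, 0, 0, 0, 0]
4 nonzero rows, so the 5 vectors span a space of dimension 4.
Since 4 < 5, the vectors are linearly dependent.

no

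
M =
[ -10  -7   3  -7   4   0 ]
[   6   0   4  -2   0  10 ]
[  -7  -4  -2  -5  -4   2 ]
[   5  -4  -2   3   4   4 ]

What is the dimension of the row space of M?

4

Row reduce to echelon form.
R2 ← R2 + (3/5)·R1: [0, -21/5, 29/5, -31/5, 12/5, 10]
R3 ← R3 − (7/10)·R1: [0, 9/10, -41/10, -1/10, -34/5, 2]
R4 ← R4 + (1/2)·R1: [0, -15/2, -1/2, -1/2, 6, 4]
R3 ← R3 + (3/14)·R2: [0, 0, -20/7, -10/7, -44/7, 29/7]
R4 ← R4 − (25/14)·R2: [0, 0, -76/7, 74/7, 12/7, -97/7]
R4 ← R4 − (19/5)·R3: [0, 0, 0, 16, 128/5, -148/5]
Echelon form has 4 nonzero rows, so rank(M) = 4.
The row space has dimension equal to the rank: 4.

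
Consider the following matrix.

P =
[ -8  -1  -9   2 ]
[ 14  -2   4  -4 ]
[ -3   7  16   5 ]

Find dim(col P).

Row reduce to echelon form.
R2 ← R2 + (7/4)·R1: [0, -15/4, -47/4, -1/2]
R3 ← R3 − (3/8)·R1: [0, 59/8, 155/8, 17/4]
R3 ← R3 + (59/30)·R2: [0, 0, -56/15, 49/15]
Echelon form has 3 nonzero rows, so rank(P) = 3.
The column space has dimension equal to the rank: 3.

3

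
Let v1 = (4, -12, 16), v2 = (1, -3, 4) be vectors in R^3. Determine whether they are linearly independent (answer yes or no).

Form the matrix with these vectors as rows and row reduce.
R2 ← R2 − (1/4)·R1: [0, 0, 0]
1 nonzero row, so the 2 vectors span a space of dimension 1.
Since 1 < 2, the vectors are linearly dependent.

no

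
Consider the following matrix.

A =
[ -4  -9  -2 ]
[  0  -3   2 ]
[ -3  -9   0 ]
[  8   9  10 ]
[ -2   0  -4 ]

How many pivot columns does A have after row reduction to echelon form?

2

Row reduce to echelon form.
R3 ← R3 − (3/4)·R1: [0, -9/4, 3/2]
R4 ← R4 + (2)·R1: [0, -9, 6]
R5 ← R5 − (1/2)·R1: [0, 9/2, -3]
R3 ← R3 − (3/4)·R2: [0, 0, 0]
R4 ← R4 − (3)·R2: [0, 0, 0]
R5 ← R5 + (3/2)·R2: [0, 0, 0]
Echelon form has 2 nonzero rows, so rank(A) = 2.
Each nonzero row contributes one pivot column: 2 pivot columns.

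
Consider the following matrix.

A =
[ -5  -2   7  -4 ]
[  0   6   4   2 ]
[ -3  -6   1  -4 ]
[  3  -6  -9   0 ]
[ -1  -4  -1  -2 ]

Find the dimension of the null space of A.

2

Row reduce to echelon form.
R3 ← R3 − (3/5)·R1: [0, -24/5, -16/5, -8/5]
R4 ← R4 + (3/5)·R1: [0, -36/5, -24/5, -12/5]
R5 ← R5 − (1/5)·R1: [0, -18/5, -12/5, -6/5]
R3 ← R3 + (4/5)·R2: [0, 0, 0, 0]
R4 ← R4 + (6/5)·R2: [0, 0, 0, 0]
R5 ← R5 + (3/5)·R2: [0, 0, 0, 0]
2 nonzero rows, so rank(A) = 2.
A has 4 columns; by rank–nullity, nullity = 4 − 2 = 2.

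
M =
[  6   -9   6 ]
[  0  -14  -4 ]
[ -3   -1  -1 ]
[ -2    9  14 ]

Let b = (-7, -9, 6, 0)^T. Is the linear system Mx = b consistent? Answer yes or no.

Row reduce the augmented matrix [M | b].
R3 ← R3 + (1/2)·R1: [0, -11/2, 2, 5/2]
R4 ← R4 + (1/3)·R1: [0, 6, 16, -7/3]
R3 ← R3 − (11/28)·R2: [0, 0, 25/7, 169/28]
R4 ← R4 + (3/7)·R2: [0, 0, 100/7, -130/21]
R4 ← R4 − (4)·R3: [0, 0, 0, -91/3]
The echelon form has 4 nonzero rows; the last pivot sits in the augmented column, so rank(M) = 3 but rank([M|b]) = 4.
Since the ranks differ, the system is inconsistent.

no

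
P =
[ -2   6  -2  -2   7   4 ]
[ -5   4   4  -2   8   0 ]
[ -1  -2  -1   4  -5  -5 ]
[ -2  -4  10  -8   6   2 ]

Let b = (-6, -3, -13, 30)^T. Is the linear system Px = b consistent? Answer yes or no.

yes

Row reduce the augmented matrix [P | b].
R2 ← R2 − (5/2)·R1: [0, -11, 9, 3, -19/2, -10, 12]
R3 ← R3 − (1/2)·R1: [0, -5, 0, 5, -17/2, -7, -10]
R4 ← R4 − R1: [0, -10, 12, -6, -1, -2, 36]
R3 ← R3 − (5/11)·R2: [0, 0, -45/11, 40/11, -46/11, -27/11, -170/11]
R4 ← R4 − (10/11)·R2: [0, 0, 42/11, -96/11, 84/11, 78/11, 276/11]
R4 ← R4 + (14/15)·R3: [0, 0, 0, -16/3, 56/15, 24/5, 32/3]
The echelon form has 4 nonzero rows, and every pivot lies in the first 6 columns, so rank(P) = rank([P|b]) = 4.
The system is consistent.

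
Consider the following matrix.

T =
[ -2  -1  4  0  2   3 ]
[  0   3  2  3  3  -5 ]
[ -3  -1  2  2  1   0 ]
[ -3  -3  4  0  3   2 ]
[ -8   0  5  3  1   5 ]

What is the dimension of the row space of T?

Row reduce to echelon form.
R3 ← R3 − (3/2)·R1: [0, 1/2, -4, 2, -2, -9/2]
R4 ← R4 − (3/2)·R1: [0, -3/2, -2, 0, 0, -5/2]
R5 ← R5 − (4)·R1: [0, 4, -11, 3, -7, -7]
R3 ← R3 − (1/6)·R2: [0, 0, -13/3, 3/2, -5/2, -11/3]
R4 ← R4 + (1/2)·R2: [0, 0, -1, 3/2, 3/2, -5]
R5 ← R5 − (4/3)·R2: [0, 0, -41/3, -1, -11, -1/3]
R4 ← R4 − (3/13)·R3: [0, 0, 0, 15/13, 27/13, -54/13]
R5 ← R5 − (41/13)·R3: [0, 0, 0, -149/26, -81/26, 146/13]
R5 ← R5 + (149/30)·R4: [0, 0, 0, 0, 36/5, -47/5]
Echelon form has 5 nonzero rows, so rank(T) = 5.
The row space has dimension equal to the rank: 5.

5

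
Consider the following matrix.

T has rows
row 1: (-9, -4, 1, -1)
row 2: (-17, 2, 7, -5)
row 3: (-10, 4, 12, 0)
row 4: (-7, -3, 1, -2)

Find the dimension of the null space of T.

0

Row reduce to echelon form.
R2 ← R2 − (17/9)·R1: [0, 86/9, 46/9, -28/9]
R3 ← R3 − (10/9)·R1: [0, 76/9, 98/9, 10/9]
R4 ← R4 − (7/9)·R1: [0, 1/9, 2/9, -11/9]
R3 ← R3 − (38/43)·R2: [0, 0, 274/43, 166/43]
R4 ← R4 − (1/86)·R2: [0, 0, 7/43, -51/43]
R4 ← R4 − (7/274)·R3: [0, 0, 0, -176/137]
4 nonzero rows, so rank(T) = 4.
T has 4 columns; by rank–nullity, nullity = 4 − 4 = 0.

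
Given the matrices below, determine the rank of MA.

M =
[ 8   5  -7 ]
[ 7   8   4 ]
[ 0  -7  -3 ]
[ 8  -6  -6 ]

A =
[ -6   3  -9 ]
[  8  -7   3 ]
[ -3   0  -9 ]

2

First compute MA:
[[ 13, -11,   6],
 [ 10, -35, -75],
 [-47,  49,   6],
 [-78,  66, -36]]
Now row reduce the product.
R2 ← R2 − (10/13)·R1: [0, -345/13, -1035/13]
R3 ← R3 + (47/13)·R1: [0, 120/13, 360/13]
R4 ← R4 + (6)·R1: [0, 0, 0]
R3 ← R3 + (8/23)·R2: [0, 0, 0]
2 nonzero rows, so rank(MA) = 2.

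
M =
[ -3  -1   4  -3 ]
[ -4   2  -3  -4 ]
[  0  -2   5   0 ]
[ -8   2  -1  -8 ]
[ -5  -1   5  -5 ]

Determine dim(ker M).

Row reduce to echelon form.
R2 ← R2 − (4/3)·R1: [0, 10/3, -25/3, 0]
R4 ← R4 − (8/3)·R1: [0, 14/3, -35/3, 0]
R5 ← R5 − (5/3)·R1: [0, 2/3, -5/3, 0]
R3 ← R3 + (3/5)·R2: [0, 0, 0, 0]
R4 ← R4 − (7/5)·R2: [0, 0, 0, 0]
R5 ← R5 − (1/5)·R2: [0, 0, 0, 0]
2 nonzero rows, so rank(M) = 2.
M has 4 columns; by rank–nullity, nullity = 4 − 2 = 2.

2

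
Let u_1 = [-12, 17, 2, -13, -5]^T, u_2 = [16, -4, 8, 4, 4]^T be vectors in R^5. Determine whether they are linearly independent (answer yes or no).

Form the matrix with these vectors as rows and row reduce.
R2 ← R2 + (4/3)·R1: [0, 56/3, 32/3, -40/3, -8/3]
2 nonzero rows, so the 2 vectors span a space of dimension 2.
Since 2 = 2, the vectors are linearly independent.

yes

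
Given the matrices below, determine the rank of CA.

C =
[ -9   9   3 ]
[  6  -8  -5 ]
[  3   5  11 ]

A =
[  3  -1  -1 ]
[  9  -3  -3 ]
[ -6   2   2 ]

First compute CA:
[[ 36, -12, -12],
 [-24,   8,   8],
 [-12,   4,   4]]
Now row reduce the product.
R2 ← R2 + (2/3)·R1: [0, 0, 0]
R3 ← R3 + (1/3)·R1: [0, 0, 0]
1 nonzero row, so rank(CA) = 1.

1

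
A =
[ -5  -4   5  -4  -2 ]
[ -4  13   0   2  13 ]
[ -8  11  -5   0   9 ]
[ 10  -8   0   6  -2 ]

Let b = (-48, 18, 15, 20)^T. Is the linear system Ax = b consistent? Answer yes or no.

Row reduce the augmented matrix [A | b].
R2 ← R2 − (4/5)·R1: [0, 81/5, -4, 26/5, 73/5, 282/5]
R3 ← R3 − (8/5)·R1: [0, 87/5, -13, 32/5, 61/5, 459/5]
R4 ← R4 + (2)·R1: [0, -16, 10, -2, -6, -76]
R3 ← R3 − (29/27)·R2: [0, 0, -235/27, 22/27, -94/27, 281/9]
R4 ← R4 + (80/81)·R2: [0, 0, 490/81, 254/81, 682/81, -548/27]
R4 ← R4 + (98/141)·R3: [0, 0, 0, 174/47, 6, 66/47]
The echelon form has 4 nonzero rows, and every pivot lies in the first 5 columns, so rank(A) = rank([A|b]) = 4.
The system is consistent.

yes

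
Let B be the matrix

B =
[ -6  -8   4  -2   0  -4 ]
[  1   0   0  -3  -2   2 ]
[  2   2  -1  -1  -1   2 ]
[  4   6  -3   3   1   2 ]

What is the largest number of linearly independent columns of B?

2

Row reduce to echelon form.
R2 ← R2 + (1/6)·R1: [0, -4/3, 2/3, -10/3, -2, 4/3]
R3 ← R3 + (1/3)·R1: [0, -2/3, 1/3, -5/3, -1, 2/3]
R4 ← R4 + (2/3)·R1: [0, 2/3, -1/3, 5/3, 1, -2/3]
R3 ← R3 − (1/2)·R2: [0, 0, 0, 0, 0, 0]
R4 ← R4 + (1/2)·R2: [0, 0, 0, 0, 0, 0]
Echelon form has 2 nonzero rows, so rank(B) = 2.
The rank gives the maximum number of linearly independent columns: 2.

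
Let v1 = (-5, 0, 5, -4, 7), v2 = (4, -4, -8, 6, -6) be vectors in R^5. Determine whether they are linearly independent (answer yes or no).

yes

Form the matrix with these vectors as rows and row reduce.
R2 ← R2 + (4/5)·R1: [0, -4, -4, 14/5, -2/5]
2 nonzero rows, so the 2 vectors span a space of dimension 2.
Since 2 = 2, the vectors are linearly independent.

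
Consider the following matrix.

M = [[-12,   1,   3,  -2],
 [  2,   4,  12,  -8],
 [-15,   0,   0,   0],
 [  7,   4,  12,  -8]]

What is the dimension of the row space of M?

Row reduce to echelon form.
R2 ← R2 + (1/6)·R1: [0, 25/6, 25/2, -25/3]
R3 ← R3 − (5/4)·R1: [0, -5/4, -15/4, 5/2]
R4 ← R4 + (7/12)·R1: [0, 55/12, 55/4, -55/6]
R3 ← R3 + (3/10)·R2: [0, 0, 0, 0]
R4 ← R4 − (11/10)·R2: [0, 0, 0, 0]
Echelon form has 2 nonzero rows, so rank(M) = 2.
The row space has dimension equal to the rank: 2.

2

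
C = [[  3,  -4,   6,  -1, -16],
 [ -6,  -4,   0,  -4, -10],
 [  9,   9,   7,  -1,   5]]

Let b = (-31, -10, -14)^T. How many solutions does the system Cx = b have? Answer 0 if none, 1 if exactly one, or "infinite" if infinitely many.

Row reduce the augmented matrix [C | b].
R2 ← R2 + (2)·R1: [0, -12, 12, -6, -42, -72]
R3 ← R3 − (3)·R1: [0, 21, -11, 2, 53, 79]
R3 ← R3 + (7/4)·R2: [0, 0, 10, -17/2, -41/2, -47]
The echelon form has 3 nonzero rows, and every pivot lies in the first 5 columns, so rank(C) = rank([C|b]) = 3.
The system is consistent.
rank = 3 < 5 unknowns, so there are infinitely many solutions.

infinite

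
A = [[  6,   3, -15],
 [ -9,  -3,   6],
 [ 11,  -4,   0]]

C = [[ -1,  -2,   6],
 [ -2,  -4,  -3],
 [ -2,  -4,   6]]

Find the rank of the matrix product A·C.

First compute AC:
[[ 18,  36, -63],
 [  3,   6,  -9],
 [ -3,  -6,  78]]
Now row reduce the product.
R2 ← R2 − (1/6)·R1: [0, 0, 3/2]
R3 ← R3 + (1/6)·R1: [0, 0, 135/2]
R3 ← R3 − (45)·R2: [0, 0, 0]
2 nonzero rows, so rank(AC) = 2.

2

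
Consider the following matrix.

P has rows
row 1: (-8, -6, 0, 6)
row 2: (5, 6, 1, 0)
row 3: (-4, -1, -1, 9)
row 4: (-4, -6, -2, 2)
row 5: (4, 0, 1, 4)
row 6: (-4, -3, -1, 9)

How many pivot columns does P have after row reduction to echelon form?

Row reduce to echelon form.
R2 ← R2 + (5/8)·R1: [0, 9/4, 1, 15/4]
R3 ← R3 − (1/2)·R1: [0, 2, -1, 6]
R4 ← R4 − (1/2)·R1: [0, -3, -2, -1]
R5 ← R5 + (1/2)·R1: [0, -3, 1, 7]
R6 ← R6 − (1/2)·R1: [0, 0, -1, 6]
R3 ← R3 − (8/9)·R2: [0, 0, -17/9, 8/3]
R4 ← R4 + (4/3)·R2: [0, 0, -2/3, 4]
R5 ← R5 + (4/3)·R2: [0, 0, 7/3, 12]
R4 ← R4 − (6/17)·R3: [0, 0, 0, 52/17]
R5 ← R5 + (21/17)·R3: [0, 0, 0, 260/17]
R6 ← R6 − (9/17)·R3: [0, 0, 0, 78/17]
R5 ← R5 − (5)·R4: [0, 0, 0, 0]
R6 ← R6 − (3/2)·R4: [0, 0, 0, 0]
Echelon form has 4 nonzero rows, so rank(P) = 4.
Each nonzero row contributes one pivot column: 4 pivot columns.

4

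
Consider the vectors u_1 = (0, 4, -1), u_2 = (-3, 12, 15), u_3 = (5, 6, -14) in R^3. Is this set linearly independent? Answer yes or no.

yes

Form the matrix with these vectors as rows and row reduce.
Swap R1 ↔ R2
R3 ← R3 + (5/3)·R1: [0, 26, 11]
R3 ← R3 − (13/2)·R2: [0, 0, 35/2]
3 nonzero rows, so the 3 vectors span a space of dimension 3.
Since 3 = 3, the vectors are linearly independent.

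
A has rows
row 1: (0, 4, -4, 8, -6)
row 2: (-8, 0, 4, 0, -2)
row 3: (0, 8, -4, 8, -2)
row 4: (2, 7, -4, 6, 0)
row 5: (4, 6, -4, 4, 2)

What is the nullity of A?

Row reduce to echelon form.
Swap R1 ↔ R2
R4 ← R4 + (1/4)·R1: [0, 7, -3, 6, -1/2]
R5 ← R5 + (1/2)·R1: [0, 6, -2, 4, 1]
R3 ← R3 − (2)·R2: [0, 0, 4, -8, 10]
R4 ← R4 − (7/4)·R2: [0, 0, 4, -8, 10]
R5 ← R5 − (3/2)·R2: [0, 0, 4, -8, 10]
R4 ← R4 − R3: [0, 0, 0, 0, 0]
R5 ← R5 − R3: [0, 0, 0, 0, 0]
3 nonzero rows, so rank(A) = 3.
A has 5 columns; by rank–nullity, nullity = 5 − 3 = 2.

2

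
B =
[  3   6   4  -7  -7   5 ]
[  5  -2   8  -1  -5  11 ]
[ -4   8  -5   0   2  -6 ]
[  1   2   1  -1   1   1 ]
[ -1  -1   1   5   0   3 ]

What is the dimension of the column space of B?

Row reduce to echelon form.
R2 ← R2 − (5/3)·R1: [0, -12, 4/3, 32/3, 20/3, 8/3]
R3 ← R3 + (4/3)·R1: [0, 16, 1/3, -28/3, -22/3, 2/3]
R4 ← R4 − (1/3)·R1: [0, 0, -1/3, 4/3, 10/3, -2/3]
R5 ← R5 + (1/3)·R1: [0, 1, 7/3, 8/3, -7/3, 14/3]
R3 ← R3 + (4/3)·R2: [0, 0, 19/9, 44/9, 14/9, 38/9]
R5 ← R5 + (1/12)·R2: [0, 0, 22/9, 32/9, -16/9, 44/9]
R4 ← R4 + (3/19)·R3: [0, 0, 0, 40/19, 68/19, 0]
R5 ← R5 − (22/19)·R3: [0, 0, 0, -40/19, -68/19, 0]
R5 ← R5 + R4: [0, 0, 0, 0, 0, 0]
Echelon form has 4 nonzero rows, so rank(B) = 4.
The column space has dimension equal to the rank: 4.

4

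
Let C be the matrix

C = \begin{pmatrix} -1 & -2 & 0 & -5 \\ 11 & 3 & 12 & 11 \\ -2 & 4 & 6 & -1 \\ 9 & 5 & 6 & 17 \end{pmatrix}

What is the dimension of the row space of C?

4

Row reduce to echelon form.
R2 ← R2 + (11)·R1: [0, -19, 12, -44]
R3 ← R3 − (2)·R1: [0, 8, 6, 9]
R4 ← R4 + (9)·R1: [0, -13, 6, -28]
R3 ← R3 + (8/19)·R2: [0, 0, 210/19, -181/19]
R4 ← R4 − (13/19)·R2: [0, 0, -42/19, 40/19]
R4 ← R4 + (1/5)·R3: [0, 0, 0, 1/5]
Echelon form has 4 nonzero rows, so rank(C) = 4.
The row space has dimension equal to the rank: 4.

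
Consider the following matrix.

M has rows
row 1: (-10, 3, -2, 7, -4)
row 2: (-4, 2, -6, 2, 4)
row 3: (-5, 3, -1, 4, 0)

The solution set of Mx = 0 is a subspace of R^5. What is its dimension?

2

Row reduce to echelon form.
R2 ← R2 − (2/5)·R1: [0, 4/5, -26/5, -4/5, 28/5]
R3 ← R3 − (1/2)·R1: [0, 3/2, 0, 1/2, 2]
R3 ← R3 − (15/8)·R2: [0, 0, 39/4, 2, -17/2]
3 nonzero rows, so rank(M) = 3.
M has 5 columns; by rank–nullity, nullity = 5 − 3 = 2.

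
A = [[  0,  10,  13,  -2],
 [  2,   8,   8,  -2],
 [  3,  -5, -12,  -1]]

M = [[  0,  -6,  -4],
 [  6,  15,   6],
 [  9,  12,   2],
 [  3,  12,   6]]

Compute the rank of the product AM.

2

First compute AM:
[[171, 282,  74],
 [114, 180,  44],
 [-141, -249, -72]]
Now row reduce the product.
R2 ← R2 − (2/3)·R1: [0, -8, -16/3]
R3 ← R3 + (47/57)·R1: [0, -313/19, -626/57]
R3 ← R3 − (313/152)·R2: [0, 0, 0]
2 nonzero rows, so rank(AM) = 2.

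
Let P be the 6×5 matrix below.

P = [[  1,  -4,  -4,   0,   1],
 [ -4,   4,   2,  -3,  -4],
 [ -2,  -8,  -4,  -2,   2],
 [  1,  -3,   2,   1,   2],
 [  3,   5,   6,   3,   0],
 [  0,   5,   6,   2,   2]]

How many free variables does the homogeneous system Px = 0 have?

1

Row reduce to echelon form.
R2 ← R2 + (4)·R1: [0, -12, -14, -3, 0]
R3 ← R3 + (2)·R1: [0, -16, -12, -2, 4]
R4 ← R4 − R1: [0, 1, 6, 1, 1]
R5 ← R5 − (3)·R1: [0, 17, 18, 3, -3]
R3 ← R3 − (4/3)·R2: [0, 0, 20/3, 2, 4]
R4 ← R4 + (1/12)·R2: [0, 0, 29/6, 3/4, 1]
R5 ← R5 + (17/12)·R2: [0, 0, -11/6, -5/4, -3]
R6 ← R6 + (5/12)·R2: [0, 0, 1/6, 3/4, 2]
R4 ← R4 − (29/40)·R3: [0, 0, 0, -7/10, -19/10]
R5 ← R5 + (11/40)·R3: [0, 0, 0, -7/10, -19/10]
R6 ← R6 − (1/40)·R3: [0, 0, 0, 7/10, 19/10]
R5 ← R5 − R4: [0, 0, 0, 0, 0]
R6 ← R6 + R4: [0, 0, 0, 0, 0]
4 nonzero rows, so rank(P) = 4.
P has 5 columns; by rank–nullity, nullity = 5 − 4 = 1.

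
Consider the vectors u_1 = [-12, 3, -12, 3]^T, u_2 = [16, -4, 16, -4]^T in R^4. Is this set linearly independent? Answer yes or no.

Form the matrix with these vectors as rows and row reduce.
R2 ← R2 + (4/3)·R1: [0, 0, 0, 0]
1 nonzero row, so the 2 vectors span a space of dimension 1.
Since 1 < 2, the vectors are linearly dependent.

no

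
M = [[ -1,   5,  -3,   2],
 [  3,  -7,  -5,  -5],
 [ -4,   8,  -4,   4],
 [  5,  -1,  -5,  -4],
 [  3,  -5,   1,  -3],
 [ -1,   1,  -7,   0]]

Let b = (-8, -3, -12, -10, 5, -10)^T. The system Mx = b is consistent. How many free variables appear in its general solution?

0

Row reduce the augmented matrix [M | b].
R2 ← R2 + (3)·R1: [0, 8, -14, 1, -27]
R3 ← R3 − (4)·R1: [0, -12, 8, -4, 20]
R4 ← R4 + (5)·R1: [0, 24, -20, 6, -50]
R5 ← R5 + (3)·R1: [0, 10, -8, 3, -19]
R6 ← R6 − R1: [0, -4, -4, -2, -2]
R3 ← R3 + (3/2)·R2: [0, 0, -13, -5/2, -41/2]
R4 ← R4 − (3)·R2: [0, 0, 22, 3, 31]
R5 ← R5 − (5/4)·R2: [0, 0, 19/2, 7/4, 59/4]
R6 ← R6 + (1/2)·R2: [0, 0, -11, -3/2, -31/2]
R4 ← R4 + (22/13)·R3: [0, 0, 0, -16/13, -48/13]
R5 ← R5 + (19/26)·R3: [0, 0, 0, -1/13, -3/13]
R6 ← R6 − (11/13)·R3: [0, 0, 0, 8/13, 24/13]
R5 ← R5 − (1/16)·R4: [0, 0, 0, 0, 0]
R6 ← R6 + (1/2)·R4: [0, 0, 0, 0, 0]
The echelon form has 4 nonzero rows, and every pivot lies in the first 4 columns, so rank(M) = rank([M|b]) = 4.
The system is consistent.
Free variables = (unknowns) − (rank) = 4 − 4 = 0.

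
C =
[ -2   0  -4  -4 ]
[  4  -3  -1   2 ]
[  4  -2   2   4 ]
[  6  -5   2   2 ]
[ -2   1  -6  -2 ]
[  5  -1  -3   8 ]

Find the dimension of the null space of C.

Row reduce to echelon form.
R2 ← R2 + (2)·R1: [0, -3, -9, -6]
R3 ← R3 + (2)·R1: [0, -2, -6, -4]
R4 ← R4 + (3)·R1: [0, -5, -10, -10]
R5 ← R5 − R1: [0, 1, -2, 2]
R6 ← R6 + (5/2)·R1: [0, -1, -13, -2]
R3 ← R3 − (2/3)·R2: [0, 0, 0, 0]
R4 ← R4 − (5/3)·R2: [0, 0, 5, 0]
R5 ← R5 + (1/3)·R2: [0, 0, -5, 0]
R6 ← R6 − (1/3)·R2: [0, 0, -10, 0]
Swap R3 ↔ R4
R5 ← R5 + R3: [0, 0, 0, 0]
R6 ← R6 + (2)·R3: [0, 0, 0, 0]
3 nonzero rows, so rank(C) = 3.
C has 4 columns; by rank–nullity, nullity = 4 − 3 = 1.

1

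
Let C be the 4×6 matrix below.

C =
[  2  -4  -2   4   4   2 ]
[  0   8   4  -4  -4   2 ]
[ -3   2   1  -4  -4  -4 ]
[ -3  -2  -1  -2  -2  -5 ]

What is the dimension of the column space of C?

2

Row reduce to echelon form.
R3 ← R3 + (3/2)·R1: [0, -4, -2, 2, 2, -1]
R4 ← R4 + (3/2)·R1: [0, -8, -4, 4, 4, -2]
R3 ← R3 + (1/2)·R2: [0, 0, 0, 0, 0, 0]
R4 ← R4 + R2: [0, 0, 0, 0, 0, 0]
Echelon form has 2 nonzero rows, so rank(C) = 2.
The column space has dimension equal to the rank: 2.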